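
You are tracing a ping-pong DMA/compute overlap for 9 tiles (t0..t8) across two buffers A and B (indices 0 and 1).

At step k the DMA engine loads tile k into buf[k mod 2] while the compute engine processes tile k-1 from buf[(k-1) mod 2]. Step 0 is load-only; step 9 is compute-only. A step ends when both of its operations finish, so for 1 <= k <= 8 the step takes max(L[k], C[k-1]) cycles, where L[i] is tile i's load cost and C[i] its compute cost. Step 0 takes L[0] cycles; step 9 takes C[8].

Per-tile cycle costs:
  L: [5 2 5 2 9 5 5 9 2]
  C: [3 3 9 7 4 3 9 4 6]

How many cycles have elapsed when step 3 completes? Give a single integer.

step 0: L[0]=5 → dur=5, Σ=5 | A=load:t0 B=idle [load-only]
step 1: L[1]=2 C[0]=3 → dur=3, Σ=8 | A=compute:t0 B=load:t1 [compute-bound]
step 2: L[2]=5 C[1]=3 → dur=5, Σ=13 | A=load:t2 B=compute:t1 [load-bound]
step 3: L[3]=2 C[2]=9 → dur=9, Σ=22 | A=compute:t2 B=load:t3 [compute-bound]
step 4: L[4]=9 C[3]=7 → dur=9, Σ=31 | A=load:t4 B=compute:t3 [load-bound]
step 5: L[5]=5 C[4]=4 → dur=5, Σ=36 | A=compute:t4 B=load:t5 [load-bound]
step 6: L[6]=5 C[5]=3 → dur=5, Σ=41 | A=load:t6 B=compute:t5 [load-bound]
step 7: L[7]=9 C[6]=9 → dur=9, Σ=50 | A=compute:t6 B=load:t7 [tied]
step 8: L[8]=2 C[7]=4 → dur=4, Σ=54 | A=load:t8 B=compute:t7 [compute-bound]
step 9: C[8]=6 → dur=6, Σ=60 | A=compute:t8 B=idle [compute-only]

end_cycle[3] = 22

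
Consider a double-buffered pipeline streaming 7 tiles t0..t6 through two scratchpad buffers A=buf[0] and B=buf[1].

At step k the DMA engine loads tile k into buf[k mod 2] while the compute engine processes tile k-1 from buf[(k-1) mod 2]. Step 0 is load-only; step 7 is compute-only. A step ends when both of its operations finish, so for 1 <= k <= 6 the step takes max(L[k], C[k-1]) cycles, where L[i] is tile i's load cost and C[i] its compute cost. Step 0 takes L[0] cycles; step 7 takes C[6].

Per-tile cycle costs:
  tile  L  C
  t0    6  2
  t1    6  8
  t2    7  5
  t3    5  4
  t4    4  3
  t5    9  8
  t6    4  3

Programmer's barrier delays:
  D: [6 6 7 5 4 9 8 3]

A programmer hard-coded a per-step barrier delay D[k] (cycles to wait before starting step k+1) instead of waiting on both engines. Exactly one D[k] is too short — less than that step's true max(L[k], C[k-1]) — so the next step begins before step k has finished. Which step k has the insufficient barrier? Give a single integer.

[0] required=L[0]=6=6 vs D=6 ok
[1] required=max(L[1]=6,C[0]=2)=6 vs D=6 ok
[2] required=max(L[2]=7,C[1]=8)=8 vs D=7 SHORT
[3] required=max(L[3]=5,C[2]=5)=5 vs D=5 ok
[4] required=max(L[4]=4,C[3]=4)=4 vs D=4 ok
[5] required=max(L[5]=9,C[4]=3)=9 vs D=9 ok
[6] required=max(L[6]=4,C[5]=8)=8 vs D=8 ok
[7] required=C[6]=3=3 vs D=3 ok

hazard at step 2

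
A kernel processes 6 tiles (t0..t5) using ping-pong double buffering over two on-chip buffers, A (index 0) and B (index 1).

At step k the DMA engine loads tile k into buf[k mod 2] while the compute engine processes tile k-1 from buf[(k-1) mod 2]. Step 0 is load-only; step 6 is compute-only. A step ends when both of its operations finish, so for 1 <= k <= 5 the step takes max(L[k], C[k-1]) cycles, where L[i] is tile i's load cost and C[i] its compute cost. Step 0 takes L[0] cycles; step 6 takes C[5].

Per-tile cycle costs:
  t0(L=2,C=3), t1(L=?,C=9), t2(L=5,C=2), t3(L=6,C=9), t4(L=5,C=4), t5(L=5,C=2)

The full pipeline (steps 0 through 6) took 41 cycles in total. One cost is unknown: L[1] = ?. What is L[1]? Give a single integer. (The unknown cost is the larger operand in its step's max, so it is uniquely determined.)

step 0 = dur = L[0]=2 = 2
step 1 = dur = max(L[1]=?, C[0]=3) = L[1]  (unknown; binding)
step 2 = dur = max(L[2]=5, C[1]=9) = 9
step 3 = dur = max(L[3]=6, C[2]=2) = 6
step 4 = dur = max(L[4]=5, C[3]=9) = 9
step 5 = dur = max(L[5]=5, C[4]=4) = 5
step 6 = dur = C[5]=2 = 2
sum of known step durations = 33
dur[1] = total - known = 41 - 33 = 8
L[1] is the binding max in step 1, so L[1] = dur[1] = 8

L[1] = 8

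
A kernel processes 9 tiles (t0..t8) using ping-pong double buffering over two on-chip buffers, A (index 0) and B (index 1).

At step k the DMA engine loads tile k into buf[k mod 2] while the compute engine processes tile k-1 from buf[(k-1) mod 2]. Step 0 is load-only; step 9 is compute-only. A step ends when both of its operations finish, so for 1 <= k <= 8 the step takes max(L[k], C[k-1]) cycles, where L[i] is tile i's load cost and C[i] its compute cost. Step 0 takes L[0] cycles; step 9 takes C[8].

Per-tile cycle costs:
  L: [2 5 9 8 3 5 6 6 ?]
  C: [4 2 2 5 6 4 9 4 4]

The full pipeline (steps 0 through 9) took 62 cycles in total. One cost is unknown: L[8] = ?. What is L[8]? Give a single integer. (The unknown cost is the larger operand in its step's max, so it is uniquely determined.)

L[8] = 8

step 0: dur = L[0]=2 = 2
step 1: dur = max(L[1]=5, C[0]=4) = 5
step 2: dur = max(L[2]=9, C[1]=2) = 9
step 3: dur = max(L[3]=8, C[2]=2) = 8
step 4: dur = max(L[4]=3, C[3]=5) = 5
step 5: dur = max(L[5]=5, C[4]=6) = 6
step 6: dur = max(L[6]=6, C[5]=4) = 6
step 7: dur = max(L[7]=6, C[6]=9) = 9
step 8: dur = max(L[8]=?, C[7]=4) = L[8]  (unknown; binding)
step 9: dur = C[8]=4 = 4
sum of known step durations = 54
dur[8] = total - known = 62 - 54 = 8
L[8] is the binding max in step 8, so L[8] = dur[8] = 8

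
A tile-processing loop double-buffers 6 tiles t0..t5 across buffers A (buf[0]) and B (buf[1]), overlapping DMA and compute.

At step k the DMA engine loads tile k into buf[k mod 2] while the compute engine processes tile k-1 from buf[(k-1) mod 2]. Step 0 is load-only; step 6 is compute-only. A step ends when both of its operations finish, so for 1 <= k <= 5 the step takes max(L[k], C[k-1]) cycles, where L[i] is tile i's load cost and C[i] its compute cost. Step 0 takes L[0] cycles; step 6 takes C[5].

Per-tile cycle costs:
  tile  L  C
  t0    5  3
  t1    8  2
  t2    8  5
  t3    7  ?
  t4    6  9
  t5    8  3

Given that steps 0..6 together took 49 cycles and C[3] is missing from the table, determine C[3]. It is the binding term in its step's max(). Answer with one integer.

step 0: dur = L[0]=5 = 5
step 1: dur = max(L[1]=8, C[0]=3) = 8
step 2: dur = max(L[2]=8, C[1]=2) = 8
step 3: dur = max(L[3]=7, C[2]=5) = 7
step 4: dur = max(L[4]=6, C[3]=?) = C[3]  (unknown; binding)
step 5: dur = max(L[5]=8, C[4]=9) = 9
step 6: dur = C[5]=3 = 3
sum of known step durations = 40
dur[4] = total - known = 49 - 40 = 9
C[3] is the binding max in step 4, so C[3] = dur[4] = 9

C[3] = 9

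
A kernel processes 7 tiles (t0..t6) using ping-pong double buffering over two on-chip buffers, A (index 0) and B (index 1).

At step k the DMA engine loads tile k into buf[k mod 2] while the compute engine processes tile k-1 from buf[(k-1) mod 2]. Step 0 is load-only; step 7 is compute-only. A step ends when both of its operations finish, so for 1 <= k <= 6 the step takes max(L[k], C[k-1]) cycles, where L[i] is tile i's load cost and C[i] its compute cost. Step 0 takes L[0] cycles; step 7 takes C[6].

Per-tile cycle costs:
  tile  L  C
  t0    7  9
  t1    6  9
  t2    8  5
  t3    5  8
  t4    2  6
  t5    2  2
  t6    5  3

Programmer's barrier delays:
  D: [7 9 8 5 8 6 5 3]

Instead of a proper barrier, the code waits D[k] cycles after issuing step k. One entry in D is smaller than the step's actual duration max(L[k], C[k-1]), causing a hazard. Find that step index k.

k=0 barrier L[0]=7→7c, D[0]=7 ok
k=1 barrier max(L[1]=6,C[0]=9)→9c, D[1]=9 ok
k=2 barrier max(L[2]=8,C[1]=9)→9c, D[2]=8 SHORT
k=3 barrier max(L[3]=5,C[2]=5)→5c, D[3]=5 ok
k=4 barrier max(L[4]=2,C[3]=8)→8c, D[4]=8 ok
k=5 barrier max(L[5]=2,C[4]=6)→6c, D[5]=6 ok
k=6 barrier max(L[6]=5,C[5]=2)→5c, D[6]=5 ok
k=7 barrier C[6]=3→3c, D[7]=3 ok

hazard at step 2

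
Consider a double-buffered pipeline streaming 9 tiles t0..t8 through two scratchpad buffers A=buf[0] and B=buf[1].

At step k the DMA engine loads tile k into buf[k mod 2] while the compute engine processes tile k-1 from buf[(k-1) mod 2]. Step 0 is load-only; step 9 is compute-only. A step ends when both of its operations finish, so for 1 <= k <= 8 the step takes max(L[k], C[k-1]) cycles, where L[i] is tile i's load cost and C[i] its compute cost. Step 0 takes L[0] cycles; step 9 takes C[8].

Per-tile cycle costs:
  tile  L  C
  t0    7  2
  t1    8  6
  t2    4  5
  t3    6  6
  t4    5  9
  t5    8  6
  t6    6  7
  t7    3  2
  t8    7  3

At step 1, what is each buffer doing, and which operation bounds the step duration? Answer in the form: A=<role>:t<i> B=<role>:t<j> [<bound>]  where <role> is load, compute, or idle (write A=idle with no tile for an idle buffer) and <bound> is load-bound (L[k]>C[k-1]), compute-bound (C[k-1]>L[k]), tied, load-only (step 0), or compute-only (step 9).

k=0 load=t0/7c comp=- wait=7 total=7
k=1 load=t1/8c comp=t0/2c wait=8 total=15
k=2 load=t2/4c comp=t1/6c wait=6 total=21
k=3 load=t3/6c comp=t2/5c wait=6 total=27
k=4 load=t4/5c comp=t3/6c wait=6 total=33
k=5 load=t5/8c comp=t4/9c wait=9 total=42
k=6 load=t6/6c comp=t5/6c wait=6 total=48
k=7 load=t7/3c comp=t6/7c wait=7 total=55
k=8 load=t8/7c comp=t7/2c wait=7 total=62
k=9 load=- comp=t8/3c wait=3 total=65

step 1: A=compute:t0 B=load:t1 [load-bound]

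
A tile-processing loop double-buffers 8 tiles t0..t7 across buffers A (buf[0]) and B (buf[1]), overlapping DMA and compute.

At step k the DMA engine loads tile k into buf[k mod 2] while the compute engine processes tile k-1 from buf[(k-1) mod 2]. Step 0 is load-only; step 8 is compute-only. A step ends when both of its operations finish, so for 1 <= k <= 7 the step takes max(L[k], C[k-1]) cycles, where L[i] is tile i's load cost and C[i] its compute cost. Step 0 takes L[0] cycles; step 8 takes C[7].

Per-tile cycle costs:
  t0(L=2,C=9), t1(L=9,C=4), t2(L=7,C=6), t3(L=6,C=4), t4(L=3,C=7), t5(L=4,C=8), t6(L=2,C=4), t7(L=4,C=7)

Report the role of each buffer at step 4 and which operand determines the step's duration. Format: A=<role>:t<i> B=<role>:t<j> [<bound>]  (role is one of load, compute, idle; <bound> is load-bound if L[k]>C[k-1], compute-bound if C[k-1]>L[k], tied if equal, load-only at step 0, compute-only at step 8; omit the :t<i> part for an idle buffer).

step 4: A=load:t4 B=compute:t3 [compute-bound]

  0. 2=2c; end=2; A:t0 B:-
  1. max(9,9)=9c; end=11; A:t0 B:t1
  2. max(7,4)=7c; end=18; A:t2 B:t1
  3. max(6,6)=6c; end=24; A:t2 B:t3
  4. max(3,4)=4c; end=28; A:t4 B:t3
  5. max(4,7)=7c; end=35; A:t4 B:t5
  6. max(2,8)=8c; end=43; A:t6 B:t5
  7. max(4,4)=4c; end=47; A:t6 B:t7
  8. 7=7c; end=54; A:t6 B:t7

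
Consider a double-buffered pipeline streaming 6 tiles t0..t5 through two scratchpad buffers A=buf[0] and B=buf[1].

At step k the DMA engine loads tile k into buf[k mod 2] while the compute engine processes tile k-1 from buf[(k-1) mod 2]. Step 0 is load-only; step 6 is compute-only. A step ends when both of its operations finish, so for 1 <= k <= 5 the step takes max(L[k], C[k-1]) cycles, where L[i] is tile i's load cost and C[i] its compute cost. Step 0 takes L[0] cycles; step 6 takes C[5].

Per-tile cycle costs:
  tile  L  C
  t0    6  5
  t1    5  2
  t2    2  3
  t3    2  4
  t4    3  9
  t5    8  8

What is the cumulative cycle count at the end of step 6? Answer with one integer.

step 0: L[0]=6 → dur=6, Σ=6 | A=load:t0 B=idle [load-only]
step 1: L[1]=5 C[0]=5 → dur=5, Σ=11 | A=compute:t0 B=load:t1 [tied]
step 2: L[2]=2 C[1]=2 → dur=2, Σ=13 | A=load:t2 B=compute:t1 [tied]
step 3: L[3]=2 C[2]=3 → dur=3, Σ=16 | A=compute:t2 B=load:t3 [compute-bound]
step 4: L[4]=3 C[3]=4 → dur=4, Σ=20 | A=load:t4 B=compute:t3 [compute-bound]
step 5: L[5]=8 C[4]=9 → dur=9, Σ=29 | A=compute:t4 B=load:t5 [compute-bound]
step 6: C[5]=8 → dur=8, Σ=37 | A=idle B=compute:t5 [compute-only]

end_cycle[6] = 37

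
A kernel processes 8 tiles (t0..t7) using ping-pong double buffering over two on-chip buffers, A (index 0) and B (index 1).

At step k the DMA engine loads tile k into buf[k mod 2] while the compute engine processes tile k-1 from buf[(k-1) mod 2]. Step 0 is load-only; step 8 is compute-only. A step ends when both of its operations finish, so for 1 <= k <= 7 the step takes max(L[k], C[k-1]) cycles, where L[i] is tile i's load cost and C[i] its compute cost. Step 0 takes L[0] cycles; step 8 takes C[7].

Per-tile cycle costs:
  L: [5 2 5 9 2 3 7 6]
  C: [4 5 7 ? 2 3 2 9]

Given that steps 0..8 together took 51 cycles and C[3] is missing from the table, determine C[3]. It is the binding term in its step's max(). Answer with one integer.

C[3] = 3

step 0: dur = L[0]=5 = 5
step 1: dur = max(L[1]=2, C[0]=4) = 4
step 2: dur = max(L[2]=5, C[1]=5) = 5
step 3: dur = max(L[3]=9, C[2]=7) = 9
step 4: dur = max(L[4]=2, C[3]=?) = C[3]  (unknown; binding)
step 5: dur = max(L[5]=3, C[4]=2) = 3
step 6: dur = max(L[6]=7, C[5]=3) = 7
step 7: dur = max(L[7]=6, C[6]=2) = 6
step 8: dur = C[7]=9 = 9
sum of known step durations = 48
dur[4] = total - known = 51 - 48 = 3
C[3] is the binding max in step 4, so C[3] = dur[4] = 3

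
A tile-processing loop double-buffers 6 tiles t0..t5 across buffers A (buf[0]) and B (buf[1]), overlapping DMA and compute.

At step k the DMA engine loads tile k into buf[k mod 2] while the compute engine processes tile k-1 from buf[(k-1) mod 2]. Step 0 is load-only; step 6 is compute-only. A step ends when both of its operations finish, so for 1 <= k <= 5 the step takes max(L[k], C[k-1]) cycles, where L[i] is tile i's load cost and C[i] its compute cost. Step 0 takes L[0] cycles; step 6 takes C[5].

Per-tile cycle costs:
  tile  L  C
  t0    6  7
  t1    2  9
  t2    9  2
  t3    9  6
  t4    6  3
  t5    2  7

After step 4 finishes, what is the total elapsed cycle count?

step 0: L[0]=6 → dur=6, Σ=6 | A=load:t0 B=idle [load-only]
step 1: L[1]=2 C[0]=7 → dur=7, Σ=13 | A=compute:t0 B=load:t1 [compute-bound]
step 2: L[2]=9 C[1]=9 → dur=9, Σ=22 | A=load:t2 B=compute:t1 [tied]
step 3: L[3]=9 C[2]=2 → dur=9, Σ=31 | A=compute:t2 B=load:t3 [load-bound]
step 4: L[4]=6 C[3]=6 → dur=6, Σ=37 | A=load:t4 B=compute:t3 [tied]
step 5: L[5]=2 C[4]=3 → dur=3, Σ=40 | A=compute:t4 B=load:t5 [compute-bound]
step 6: C[5]=7 → dur=7, Σ=47 | A=idle B=compute:t5 [compute-only]

end_cycle[4] = 37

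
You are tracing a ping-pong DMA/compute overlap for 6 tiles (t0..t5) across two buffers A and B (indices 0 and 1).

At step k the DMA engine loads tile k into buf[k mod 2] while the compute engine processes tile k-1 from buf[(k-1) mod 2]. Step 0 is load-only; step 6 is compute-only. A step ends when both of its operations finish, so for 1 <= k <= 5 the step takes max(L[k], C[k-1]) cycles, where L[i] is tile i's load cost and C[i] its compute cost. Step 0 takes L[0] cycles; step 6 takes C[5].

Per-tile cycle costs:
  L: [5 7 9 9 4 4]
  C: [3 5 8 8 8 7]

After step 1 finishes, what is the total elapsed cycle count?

end_cycle[1] = 12

  0. 5=5c; end=5; A:t0 B:-
  1. max(7,3)=7c; end=12; A:t0 B:t1
  2. max(9,5)=9c; end=21; A:t2 B:t1
  3. max(9,8)=9c; end=30; A:t2 B:t3
  4. max(4,8)=8c; end=38; A:t4 B:t3
  5. max(4,8)=8c; end=46; A:t4 B:t5
  6. 7=7c; end=53; A:t4 B:t5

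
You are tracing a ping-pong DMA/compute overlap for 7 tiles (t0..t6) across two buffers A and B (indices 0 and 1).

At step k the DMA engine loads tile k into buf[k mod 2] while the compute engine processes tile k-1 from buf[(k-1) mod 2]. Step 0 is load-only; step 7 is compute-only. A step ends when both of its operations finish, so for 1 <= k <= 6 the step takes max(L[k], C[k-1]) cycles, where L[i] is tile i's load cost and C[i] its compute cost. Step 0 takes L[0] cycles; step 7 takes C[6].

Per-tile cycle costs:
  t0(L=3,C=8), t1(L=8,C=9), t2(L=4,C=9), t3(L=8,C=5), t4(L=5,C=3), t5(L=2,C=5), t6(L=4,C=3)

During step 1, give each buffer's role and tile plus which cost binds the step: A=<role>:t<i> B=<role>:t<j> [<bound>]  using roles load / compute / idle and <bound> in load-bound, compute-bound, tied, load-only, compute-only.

k=0 load=t0/3c comp=- wait=3 total=3
k=1 load=t1/8c comp=t0/8c wait=8 total=11
k=2 load=t2/4c comp=t1/9c wait=9 total=20
k=3 load=t3/8c comp=t2/9c wait=9 total=29
k=4 load=t4/5c comp=t3/5c wait=5 total=34
k=5 load=t5/2c comp=t4/3c wait=3 total=37
k=6 load=t6/4c comp=t5/5c wait=5 total=42
k=7 load=- comp=t6/3c wait=3 total=45

step 1: A=compute:t0 B=load:t1 [tied]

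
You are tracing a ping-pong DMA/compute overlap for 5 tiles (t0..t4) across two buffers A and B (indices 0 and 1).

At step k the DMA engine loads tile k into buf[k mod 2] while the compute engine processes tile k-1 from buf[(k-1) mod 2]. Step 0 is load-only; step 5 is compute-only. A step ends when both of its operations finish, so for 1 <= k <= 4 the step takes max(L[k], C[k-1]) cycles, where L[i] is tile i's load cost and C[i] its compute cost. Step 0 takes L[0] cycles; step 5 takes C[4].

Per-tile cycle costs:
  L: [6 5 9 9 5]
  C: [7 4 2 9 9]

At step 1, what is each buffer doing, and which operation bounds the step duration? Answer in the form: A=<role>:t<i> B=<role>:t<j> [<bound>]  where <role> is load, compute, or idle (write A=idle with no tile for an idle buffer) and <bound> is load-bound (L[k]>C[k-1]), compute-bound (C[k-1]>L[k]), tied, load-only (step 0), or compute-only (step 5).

step 1: A=compute:t0 B=load:t1 [compute-bound]

  0. 6=6c; end=6; A:t0 B:-
  1. max(5,7)=7c; end=13; A:t0 B:t1
  2. max(9,4)=9c; end=22; A:t2 B:t1
  3. max(9,2)=9c; end=31; A:t2 B:t3
  4. max(5,9)=9c; end=40; A:t4 B:t3
  5. 9=9c; end=49; A:t4 B:t3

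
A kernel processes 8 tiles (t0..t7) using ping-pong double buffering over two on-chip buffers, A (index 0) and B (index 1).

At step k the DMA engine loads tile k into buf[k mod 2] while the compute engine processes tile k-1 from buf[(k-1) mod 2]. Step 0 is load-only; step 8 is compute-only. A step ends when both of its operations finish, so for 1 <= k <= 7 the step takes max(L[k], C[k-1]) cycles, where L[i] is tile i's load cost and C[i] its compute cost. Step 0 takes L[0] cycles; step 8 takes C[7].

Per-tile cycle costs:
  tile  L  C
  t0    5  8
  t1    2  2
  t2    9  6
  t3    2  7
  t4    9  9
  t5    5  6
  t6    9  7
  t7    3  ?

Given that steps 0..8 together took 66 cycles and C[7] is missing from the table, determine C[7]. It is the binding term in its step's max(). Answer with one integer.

C[7] = 4

step 0 → dur = L[0]=5 = 5
step 1 → dur = max(L[1]=2, C[0]=8) = 8
step 2 → dur = max(L[2]=9, C[1]=2) = 9
step 3 → dur = max(L[3]=2, C[2]=6) = 6
step 4 → dur = max(L[4]=9, C[3]=7) = 9
step 5 → dur = max(L[5]=5, C[4]=9) = 9
step 6 → dur = max(L[6]=9, C[5]=6) = 9
step 7 → dur = max(L[7]=3, C[6]=7) = 7
step 8 → dur = C[7]=? = C[7]  (unknown; binding)
sum of known step durations = 62
dur[8] = total - known = 66 - 62 = 4
C[7] is the binding max in step 8, so C[7] = dur[8] = 4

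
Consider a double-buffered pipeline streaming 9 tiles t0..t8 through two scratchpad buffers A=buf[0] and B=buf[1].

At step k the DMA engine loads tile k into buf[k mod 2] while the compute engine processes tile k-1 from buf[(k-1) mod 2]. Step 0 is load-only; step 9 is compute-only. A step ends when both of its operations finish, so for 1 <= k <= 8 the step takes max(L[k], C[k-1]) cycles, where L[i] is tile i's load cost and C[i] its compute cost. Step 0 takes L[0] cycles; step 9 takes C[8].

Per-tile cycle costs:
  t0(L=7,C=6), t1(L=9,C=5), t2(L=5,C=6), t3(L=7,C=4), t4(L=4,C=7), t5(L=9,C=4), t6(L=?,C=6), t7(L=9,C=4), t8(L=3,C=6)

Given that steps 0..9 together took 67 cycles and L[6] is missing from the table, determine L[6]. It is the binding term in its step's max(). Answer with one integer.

step 0 → dur = L[0]=7 = 7
step 1 → dur = max(L[1]=9, C[0]=6) = 9
step 2 → dur = max(L[2]=5, C[1]=5) = 5
step 3 → dur = max(L[3]=7, C[2]=6) = 7
step 4 → dur = max(L[4]=4, C[3]=4) = 4
step 5 → dur = max(L[5]=9, C[4]=7) = 9
step 6 → dur = max(L[6]=?, C[5]=4) = L[6]  (unknown; binding)
step 7 → dur = max(L[7]=9, C[6]=6) = 9
step 8 → dur = max(L[8]=3, C[7]=4) = 4
step 9 → dur = C[8]=6 = 6
sum of known step durations = 60
dur[6] = total - known = 67 - 60 = 7
L[6] is the binding max in step 6, so L[6] = dur[6] = 7

L[6] = 7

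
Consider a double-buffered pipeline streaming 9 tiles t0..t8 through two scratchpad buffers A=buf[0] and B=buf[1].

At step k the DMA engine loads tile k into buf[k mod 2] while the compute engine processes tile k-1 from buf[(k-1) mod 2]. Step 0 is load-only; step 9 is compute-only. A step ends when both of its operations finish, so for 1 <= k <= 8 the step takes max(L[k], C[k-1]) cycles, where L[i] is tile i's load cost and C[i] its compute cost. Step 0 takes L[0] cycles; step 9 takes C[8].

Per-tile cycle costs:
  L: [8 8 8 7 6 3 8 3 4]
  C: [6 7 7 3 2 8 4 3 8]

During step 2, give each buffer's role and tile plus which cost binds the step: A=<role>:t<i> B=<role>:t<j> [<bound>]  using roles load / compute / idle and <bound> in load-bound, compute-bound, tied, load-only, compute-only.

step 2: A=load:t2 B=compute:t1 [load-bound]

  0. 8=8c; end=8; A:t0 B:-
  1. max(8,6)=8c; end=16; A:t0 B:t1
  2. max(8,7)=8c; end=24; A:t2 B:t1
  3. max(7,7)=7c; end=31; A:t2 B:t3
  4. max(6,3)=6c; end=37; A:t4 B:t3
  5. max(3,2)=3c; end=40; A:t4 B:t5
  6. max(8,8)=8c; end=48; A:t6 B:t5
  7. max(3,4)=4c; end=52; A:t6 B:t7
  8. max(4,3)=4c; end=56; A:t8 B:t7
  9. 8=8c; end=64; A:t8 B:t7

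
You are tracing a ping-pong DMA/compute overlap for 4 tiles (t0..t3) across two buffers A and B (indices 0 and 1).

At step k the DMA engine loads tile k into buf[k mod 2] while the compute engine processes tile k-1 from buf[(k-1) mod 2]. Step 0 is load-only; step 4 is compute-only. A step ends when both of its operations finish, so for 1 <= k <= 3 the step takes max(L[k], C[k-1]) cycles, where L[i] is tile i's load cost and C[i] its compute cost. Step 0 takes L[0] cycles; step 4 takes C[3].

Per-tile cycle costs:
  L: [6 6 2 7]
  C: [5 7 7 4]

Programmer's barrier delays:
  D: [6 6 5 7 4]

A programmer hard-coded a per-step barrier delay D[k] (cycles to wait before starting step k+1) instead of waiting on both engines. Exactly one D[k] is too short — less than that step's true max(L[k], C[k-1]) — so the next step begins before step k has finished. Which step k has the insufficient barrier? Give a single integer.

hazard at step 2

step 0: need L[0]=6 = 6; D[0]=6 ok
step 1: need max(L[1]=6,C[0]=5) = 6; D[1]=6 ok
step 2: need max(L[2]=2,C[1]=7) = 7; D[2]=5 SHORT
step 3: need max(L[3]=7,C[2]=7) = 7; D[3]=7 ok
step 4: need C[3]=4 = 4; D[4]=4 ok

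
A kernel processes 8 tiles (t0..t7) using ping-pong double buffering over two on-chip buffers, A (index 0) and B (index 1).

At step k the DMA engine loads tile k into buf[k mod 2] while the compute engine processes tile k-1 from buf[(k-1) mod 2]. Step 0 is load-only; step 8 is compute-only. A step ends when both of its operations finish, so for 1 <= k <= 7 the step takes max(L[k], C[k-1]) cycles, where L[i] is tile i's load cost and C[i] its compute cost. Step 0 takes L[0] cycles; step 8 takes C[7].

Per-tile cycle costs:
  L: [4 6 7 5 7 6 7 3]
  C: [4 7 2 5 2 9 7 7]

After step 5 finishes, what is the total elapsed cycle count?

end_cycle[5] = 35

step 0: L[0]=4 → dur=4, Σ=4 | A=load:t0 B=idle [load-only]
step 1: L[1]=6 C[0]=4 → dur=6, Σ=10 | A=compute:t0 B=load:t1 [load-bound]
step 2: L[2]=7 C[1]=7 → dur=7, Σ=17 | A=load:t2 B=compute:t1 [tied]
step 3: L[3]=5 C[2]=2 → dur=5, Σ=22 | A=compute:t2 B=load:t3 [load-bound]
step 4: L[4]=7 C[3]=5 → dur=7, Σ=29 | A=load:t4 B=compute:t3 [load-bound]
step 5: L[5]=6 C[4]=2 → dur=6, Σ=35 | A=compute:t4 B=load:t5 [load-bound]
step 6: L[6]=7 C[5]=9 → dur=9, Σ=44 | A=load:t6 B=compute:t5 [compute-bound]
step 7: L[7]=3 C[6]=7 → dur=7, Σ=51 | A=compute:t6 B=load:t7 [compute-bound]
step 8: C[7]=7 → dur=7, Σ=58 | A=idle B=compute:t7 [compute-only]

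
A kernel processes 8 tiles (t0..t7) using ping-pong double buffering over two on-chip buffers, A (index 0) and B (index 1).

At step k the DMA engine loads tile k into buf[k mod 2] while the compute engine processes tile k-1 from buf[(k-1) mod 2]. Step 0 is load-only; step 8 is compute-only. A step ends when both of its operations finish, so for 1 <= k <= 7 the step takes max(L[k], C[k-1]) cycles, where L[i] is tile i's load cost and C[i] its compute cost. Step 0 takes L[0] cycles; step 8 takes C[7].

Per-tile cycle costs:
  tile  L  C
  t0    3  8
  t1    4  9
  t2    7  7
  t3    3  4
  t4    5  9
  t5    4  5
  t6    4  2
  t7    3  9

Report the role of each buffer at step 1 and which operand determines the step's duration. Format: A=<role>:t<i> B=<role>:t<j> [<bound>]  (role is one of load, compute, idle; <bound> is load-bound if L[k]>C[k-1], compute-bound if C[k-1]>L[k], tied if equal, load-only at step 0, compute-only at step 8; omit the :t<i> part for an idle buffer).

step 1: A=compute:t0 B=load:t1 [compute-bound]

k=0 load=t0/3c comp=- wait=3 total=3
k=1 load=t1/4c comp=t0/8c wait=8 total=11
k=2 load=t2/7c comp=t1/9c wait=9 total=20
k=3 load=t3/3c comp=t2/7c wait=7 total=27
k=4 load=t4/5c comp=t3/4c wait=5 total=32
k=5 load=t5/4c comp=t4/9c wait=9 total=41
k=6 load=t6/4c comp=t5/5c wait=5 total=46
k=7 load=t7/3c comp=t6/2c wait=3 total=49
k=8 load=- comp=t7/9c wait=9 total=58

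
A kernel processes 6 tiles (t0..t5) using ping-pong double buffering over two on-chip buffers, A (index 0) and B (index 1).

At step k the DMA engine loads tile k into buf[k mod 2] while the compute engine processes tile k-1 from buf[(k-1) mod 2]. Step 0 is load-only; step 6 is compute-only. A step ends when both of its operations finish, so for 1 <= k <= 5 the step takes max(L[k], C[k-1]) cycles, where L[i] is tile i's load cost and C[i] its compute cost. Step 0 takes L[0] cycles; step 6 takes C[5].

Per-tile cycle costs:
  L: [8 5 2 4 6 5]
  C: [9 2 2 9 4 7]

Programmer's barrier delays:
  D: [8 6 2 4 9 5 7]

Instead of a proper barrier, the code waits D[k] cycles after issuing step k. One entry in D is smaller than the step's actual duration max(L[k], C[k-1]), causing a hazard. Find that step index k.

hazard at step 1

step 0: need L[0]=8 = 8; D[0]=8 ok
step 1: need max(L[1]=5,C[0]=9) = 9; D[1]=6 SHORT
step 2: need max(L[2]=2,C[1]=2) = 2; D[2]=2 ok
step 3: need max(L[3]=4,C[2]=2) = 4; D[3]=4 ok
step 4: need max(L[4]=6,C[3]=9) = 9; D[4]=9 ok
step 5: need max(L[5]=5,C[4]=4) = 5; D[5]=5 ok
step 6: need C[5]=7 = 7; D[6]=7 ok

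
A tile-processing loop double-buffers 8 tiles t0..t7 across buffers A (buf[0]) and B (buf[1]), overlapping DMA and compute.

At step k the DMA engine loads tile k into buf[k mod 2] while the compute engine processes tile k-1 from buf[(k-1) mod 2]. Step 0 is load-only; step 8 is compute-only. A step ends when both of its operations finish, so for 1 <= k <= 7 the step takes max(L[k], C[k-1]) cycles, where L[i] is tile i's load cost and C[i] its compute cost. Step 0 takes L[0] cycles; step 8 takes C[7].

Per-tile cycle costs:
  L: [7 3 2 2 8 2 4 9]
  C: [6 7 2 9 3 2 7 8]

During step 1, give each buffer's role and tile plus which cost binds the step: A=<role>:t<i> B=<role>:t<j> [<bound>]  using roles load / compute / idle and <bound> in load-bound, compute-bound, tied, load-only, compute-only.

step 0: L[0]=7 → dur=7, Σ=7 | A=load:t0 B=idle [load-only]
step 1: L[1]=3 C[0]=6 → dur=6, Σ=13 | A=compute:t0 B=load:t1 [compute-bound]
step 2: L[2]=2 C[1]=7 → dur=7, Σ=20 | A=load:t2 B=compute:t1 [compute-bound]
step 3: L[3]=2 C[2]=2 → dur=2, Σ=22 | A=compute:t2 B=load:t3 [tied]
step 4: L[4]=8 C[3]=9 → dur=9, Σ=31 | A=load:t4 B=compute:t3 [compute-bound]
step 5: L[5]=2 C[4]=3 → dur=3, Σ=34 | A=compute:t4 B=load:t5 [compute-bound]
step 6: L[6]=4 C[5]=2 → dur=4, Σ=38 | A=load:t6 B=compute:t5 [load-bound]
step 7: L[7]=9 C[6]=7 → dur=9, Σ=47 | A=compute:t6 B=load:t7 [load-bound]
step 8: C[7]=8 → dur=8, Σ=55 | A=idle B=compute:t7 [compute-only]

step 1: A=compute:t0 B=load:t1 [compute-bound]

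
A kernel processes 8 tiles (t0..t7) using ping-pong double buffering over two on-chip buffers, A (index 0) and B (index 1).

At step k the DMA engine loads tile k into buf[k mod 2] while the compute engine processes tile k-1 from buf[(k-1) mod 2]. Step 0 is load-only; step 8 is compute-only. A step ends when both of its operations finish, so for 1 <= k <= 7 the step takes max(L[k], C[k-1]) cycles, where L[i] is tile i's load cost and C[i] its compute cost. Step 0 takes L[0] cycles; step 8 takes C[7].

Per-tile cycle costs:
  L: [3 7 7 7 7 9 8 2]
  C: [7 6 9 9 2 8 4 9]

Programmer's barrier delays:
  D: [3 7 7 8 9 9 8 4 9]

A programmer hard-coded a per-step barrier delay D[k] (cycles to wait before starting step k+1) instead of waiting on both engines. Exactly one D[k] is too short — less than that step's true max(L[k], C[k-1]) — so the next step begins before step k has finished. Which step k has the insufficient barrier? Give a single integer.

hazard at step 3

k=0 barrier L[0]=3→3c, D[0]=3 ok
k=1 barrier max(L[1]=7,C[0]=7)→7c, D[1]=7 ok
k=2 barrier max(L[2]=7,C[1]=6)→7c, D[2]=7 ok
k=3 barrier max(L[3]=7,C[2]=9)→9c, D[3]=8 SHORT
k=4 barrier max(L[4]=7,C[3]=9)→9c, D[4]=9 ok
k=5 barrier max(L[5]=9,C[4]=2)→9c, D[5]=9 ok
k=6 barrier max(L[6]=8,C[5]=8)→8c, D[6]=8 ok
k=7 barrier max(L[7]=2,C[6]=4)→4c, D[7]=4 ok
k=8 barrier C[7]=9→9c, D[8]=9 ok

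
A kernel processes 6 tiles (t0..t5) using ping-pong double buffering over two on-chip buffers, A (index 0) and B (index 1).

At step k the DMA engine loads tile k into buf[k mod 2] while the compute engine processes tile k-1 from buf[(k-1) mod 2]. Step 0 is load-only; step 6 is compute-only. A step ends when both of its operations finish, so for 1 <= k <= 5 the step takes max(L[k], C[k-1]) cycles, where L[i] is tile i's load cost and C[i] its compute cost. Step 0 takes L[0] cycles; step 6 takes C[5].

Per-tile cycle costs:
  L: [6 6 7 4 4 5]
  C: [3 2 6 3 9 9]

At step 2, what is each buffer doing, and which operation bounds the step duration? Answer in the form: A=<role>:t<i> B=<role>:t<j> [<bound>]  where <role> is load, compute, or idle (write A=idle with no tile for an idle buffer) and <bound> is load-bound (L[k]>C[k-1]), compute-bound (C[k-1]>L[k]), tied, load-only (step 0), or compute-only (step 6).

k=0 load=t0/6c comp=- wait=6 total=6
k=1 load=t1/6c comp=t0/3c wait=6 total=12
k=2 load=t2/7c comp=t1/2c wait=7 total=19
k=3 load=t3/4c comp=t2/6c wait=6 total=25
k=4 load=t4/4c comp=t3/3c wait=4 total=29
k=5 load=t5/5c comp=t4/9c wait=9 total=38
k=6 load=- comp=t5/9c wait=9 total=47

step 2: A=load:t2 B=compute:t1 [load-bound]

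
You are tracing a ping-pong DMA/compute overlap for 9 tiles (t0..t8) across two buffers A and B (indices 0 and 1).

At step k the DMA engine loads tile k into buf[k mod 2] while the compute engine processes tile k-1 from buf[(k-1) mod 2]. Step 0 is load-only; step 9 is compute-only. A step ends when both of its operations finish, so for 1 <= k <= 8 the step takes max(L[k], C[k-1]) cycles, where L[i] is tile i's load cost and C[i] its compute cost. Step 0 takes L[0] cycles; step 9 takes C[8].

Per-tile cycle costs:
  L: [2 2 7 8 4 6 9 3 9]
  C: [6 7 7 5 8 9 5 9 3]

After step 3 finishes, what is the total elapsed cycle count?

[0] DMA t0→A (2c) ∥ CU idle ⇒ 2c, clock 2
[1] DMA t1→B (2c) ∥ CU A:t0 (6c) ⇒ 6c, clock 8
[2] DMA t2→A (7c) ∥ CU B:t1 (7c) ⇒ 7c, clock 15
[3] DMA t3→B (8c) ∥ CU A:t2 (7c) ⇒ 8c, clock 23
[4] DMA t4→A (4c) ∥ CU B:t3 (5c) ⇒ 5c, clock 28
[5] DMA t5→B (6c) ∥ CU A:t4 (8c) ⇒ 8c, clock 36
[6] DMA t6→A (9c) ∥ CU B:t5 (9c) ⇒ 9c, clock 45
[7] DMA t7→B (3c) ∥ CU A:t6 (5c) ⇒ 5c, clock 50
[8] DMA t8→A (9c) ∥ CU B:t7 (9c) ⇒ 9c, clock 59
[9] DMA idle ∥ CU A:t8 (3c) ⇒ 3c, clock 62

end_cycle[3] = 23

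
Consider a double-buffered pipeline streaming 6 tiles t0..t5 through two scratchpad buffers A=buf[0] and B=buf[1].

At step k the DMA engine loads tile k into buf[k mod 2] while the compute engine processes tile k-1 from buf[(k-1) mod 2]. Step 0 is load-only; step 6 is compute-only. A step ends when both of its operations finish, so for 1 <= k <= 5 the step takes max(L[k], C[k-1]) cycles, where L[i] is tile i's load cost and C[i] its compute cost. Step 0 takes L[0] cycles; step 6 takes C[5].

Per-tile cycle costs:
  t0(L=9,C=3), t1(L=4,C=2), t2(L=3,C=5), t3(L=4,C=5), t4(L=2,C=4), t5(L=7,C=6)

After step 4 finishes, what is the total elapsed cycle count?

[0] DMA t0→A (9c) ∥ CU idle ⇒ 9c, clock 9
[1] DMA t1→B (4c) ∥ CU A:t0 (3c) ⇒ 4c, clock 13
[2] DMA t2→A (3c) ∥ CU B:t1 (2c) ⇒ 3c, clock 16
[3] DMA t3→B (4c) ∥ CU A:t2 (5c) ⇒ 5c, clock 21
[4] DMA t4→A (2c) ∥ CU B:t3 (5c) ⇒ 5c, clock 26
[5] DMA t5→B (7c) ∥ CU A:t4 (4c) ⇒ 7c, clock 33
[6] DMA idle ∥ CU B:t5 (6c) ⇒ 6c, clock 39

end_cycle[4] = 26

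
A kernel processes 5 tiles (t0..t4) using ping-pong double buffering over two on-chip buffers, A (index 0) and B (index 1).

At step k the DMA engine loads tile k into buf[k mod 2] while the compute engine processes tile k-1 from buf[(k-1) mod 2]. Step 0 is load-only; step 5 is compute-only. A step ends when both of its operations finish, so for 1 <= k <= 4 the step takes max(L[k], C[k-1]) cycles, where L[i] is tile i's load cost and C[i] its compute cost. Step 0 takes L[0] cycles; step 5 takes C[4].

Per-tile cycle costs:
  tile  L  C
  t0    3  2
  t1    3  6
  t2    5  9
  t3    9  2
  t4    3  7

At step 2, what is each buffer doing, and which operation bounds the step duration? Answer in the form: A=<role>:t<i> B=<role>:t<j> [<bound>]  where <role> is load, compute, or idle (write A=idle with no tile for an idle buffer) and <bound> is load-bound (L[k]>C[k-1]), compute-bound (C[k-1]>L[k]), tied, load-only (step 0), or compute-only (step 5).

step 2: A=load:t2 B=compute:t1 [compute-bound]

[0] DMA t0→A (3c) ∥ CU idle ⇒ 3c, clock 3
[1] DMA t1→B (3c) ∥ CU A:t0 (2c) ⇒ 3c, clock 6
[2] DMA t2→A (5c) ∥ CU B:t1 (6c) ⇒ 6c, clock 12
[3] DMA t3→B (9c) ∥ CU A:t2 (9c) ⇒ 9c, clock 21
[4] DMA t4→A (3c) ∥ CU B:t3 (2c) ⇒ 3c, clock 24
[5] DMA idle ∥ CU A:t4 (7c) ⇒ 7c, clock 31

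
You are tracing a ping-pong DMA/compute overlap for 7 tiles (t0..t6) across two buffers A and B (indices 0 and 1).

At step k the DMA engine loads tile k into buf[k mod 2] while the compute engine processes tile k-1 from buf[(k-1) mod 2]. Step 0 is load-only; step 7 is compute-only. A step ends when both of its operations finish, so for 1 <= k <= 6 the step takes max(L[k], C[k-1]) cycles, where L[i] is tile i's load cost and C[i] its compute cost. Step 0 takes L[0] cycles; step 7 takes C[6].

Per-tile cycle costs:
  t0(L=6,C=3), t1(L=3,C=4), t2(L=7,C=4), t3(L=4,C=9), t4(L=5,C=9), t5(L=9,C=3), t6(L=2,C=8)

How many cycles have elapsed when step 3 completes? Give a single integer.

step 0: L[0]=6 → dur=6, Σ=6 | A=load:t0 B=idle [load-only]
step 1: L[1]=3 C[0]=3 → dur=3, Σ=9 | A=compute:t0 B=load:t1 [tied]
step 2: L[2]=7 C[1]=4 → dur=7, Σ=16 | A=load:t2 B=compute:t1 [load-bound]
step 3: L[3]=4 C[2]=4 → dur=4, Σ=20 | A=compute:t2 B=load:t3 [tied]
step 4: L[4]=5 C[3]=9 → dur=9, Σ=29 | A=load:t4 B=compute:t3 [compute-bound]
step 5: L[5]=9 C[4]=9 → dur=9, Σ=38 | A=compute:t4 B=load:t5 [tied]
step 6: L[6]=2 C[5]=3 → dur=3, Σ=41 | A=load:t6 B=compute:t5 [compute-bound]
step 7: C[6]=8 → dur=8, Σ=49 | A=compute:t6 B=idle [compute-only]

end_cycle[3] = 20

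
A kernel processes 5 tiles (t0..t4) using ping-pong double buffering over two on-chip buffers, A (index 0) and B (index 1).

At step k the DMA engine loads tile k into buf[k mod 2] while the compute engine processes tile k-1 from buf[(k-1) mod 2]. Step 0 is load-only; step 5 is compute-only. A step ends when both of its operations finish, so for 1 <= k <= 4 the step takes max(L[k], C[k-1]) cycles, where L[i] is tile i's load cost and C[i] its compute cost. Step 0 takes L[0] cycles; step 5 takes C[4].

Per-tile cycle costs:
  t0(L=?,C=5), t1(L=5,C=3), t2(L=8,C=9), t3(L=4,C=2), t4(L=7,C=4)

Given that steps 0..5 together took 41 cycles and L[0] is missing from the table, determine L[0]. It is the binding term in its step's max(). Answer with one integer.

L[0] = 8

step 0 = dur = L[0]=? = L[0]  (unknown; binding)
step 1 = dur = max(L[1]=5, C[0]=5) = 5
step 2 = dur = max(L[2]=8, C[1]=3) = 8
step 3 = dur = max(L[3]=4, C[2]=9) = 9
step 4 = dur = max(L[4]=7, C[3]=2) = 7
step 5 = dur = C[4]=4 = 4
sum of known step durations = 33
dur[0] = total - known = 41 - 33 = 8
L[0] is the binding max in step 0, so L[0] = dur[0] = 8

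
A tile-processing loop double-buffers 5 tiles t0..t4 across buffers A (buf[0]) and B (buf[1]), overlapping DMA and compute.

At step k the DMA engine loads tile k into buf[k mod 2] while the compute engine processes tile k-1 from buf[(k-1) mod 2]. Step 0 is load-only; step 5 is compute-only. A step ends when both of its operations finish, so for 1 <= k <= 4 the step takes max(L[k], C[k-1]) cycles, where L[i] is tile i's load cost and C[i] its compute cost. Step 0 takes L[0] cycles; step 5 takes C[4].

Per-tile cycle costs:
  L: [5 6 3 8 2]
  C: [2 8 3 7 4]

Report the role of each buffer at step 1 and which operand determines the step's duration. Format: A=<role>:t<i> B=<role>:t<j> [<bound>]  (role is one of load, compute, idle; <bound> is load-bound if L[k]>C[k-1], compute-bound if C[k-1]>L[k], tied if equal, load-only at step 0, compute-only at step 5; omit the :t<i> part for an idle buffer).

step 1: A=compute:t0 B=load:t1 [load-bound]

k=0 load=t0/5c comp=- wait=5 total=5
k=1 load=t1/6c comp=t0/2c wait=6 total=11
k=2 load=t2/3c comp=t1/8c wait=8 total=19
k=3 load=t3/8c comp=t2/3c wait=8 total=27
k=4 load=t4/2c comp=t3/7c wait=7 total=34
k=5 load=- comp=t4/4c wait=4 total=38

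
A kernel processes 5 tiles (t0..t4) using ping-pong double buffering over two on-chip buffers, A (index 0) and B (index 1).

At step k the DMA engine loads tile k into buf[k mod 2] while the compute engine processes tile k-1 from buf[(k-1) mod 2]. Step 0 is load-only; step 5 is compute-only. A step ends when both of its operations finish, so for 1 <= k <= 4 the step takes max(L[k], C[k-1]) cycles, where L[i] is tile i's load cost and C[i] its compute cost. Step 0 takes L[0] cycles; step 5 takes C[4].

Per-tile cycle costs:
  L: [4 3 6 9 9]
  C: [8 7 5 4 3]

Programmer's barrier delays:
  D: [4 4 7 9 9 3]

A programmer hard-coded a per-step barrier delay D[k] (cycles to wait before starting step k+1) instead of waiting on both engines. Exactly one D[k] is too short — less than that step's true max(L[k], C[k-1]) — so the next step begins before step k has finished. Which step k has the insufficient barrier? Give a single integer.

hazard at step 1

[0] required=L[0]=4=4 vs D=4 ok
[1] required=max(L[1]=3,C[0]=8)=8 vs D=4 SHORT
[2] required=max(L[2]=6,C[1]=7)=7 vs D=7 ok
[3] required=max(L[3]=9,C[2]=5)=9 vs D=9 ok
[4] required=max(L[4]=9,C[3]=4)=9 vs D=9 ok
[5] required=C[4]=3=3 vs D=3 ok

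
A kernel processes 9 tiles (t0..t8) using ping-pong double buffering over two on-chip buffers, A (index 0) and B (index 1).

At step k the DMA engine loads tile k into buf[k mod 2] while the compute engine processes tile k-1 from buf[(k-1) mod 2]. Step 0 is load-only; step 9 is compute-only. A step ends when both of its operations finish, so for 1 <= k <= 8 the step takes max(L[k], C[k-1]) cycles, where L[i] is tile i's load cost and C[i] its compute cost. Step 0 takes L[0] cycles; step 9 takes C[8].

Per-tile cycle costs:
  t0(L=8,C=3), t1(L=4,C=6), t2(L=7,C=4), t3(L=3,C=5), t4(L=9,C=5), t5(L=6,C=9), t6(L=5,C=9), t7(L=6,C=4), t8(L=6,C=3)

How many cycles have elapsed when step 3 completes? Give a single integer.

step 0: L[0]=8 → dur=8, Σ=8 | A=load:t0 B=idle [load-only]
step 1: L[1]=4 C[0]=3 → dur=4, Σ=12 | A=compute:t0 B=load:t1 [load-bound]
step 2: L[2]=7 C[1]=6 → dur=7, Σ=19 | A=load:t2 B=compute:t1 [load-bound]
step 3: L[3]=3 C[2]=4 → dur=4, Σ=23 | A=compute:t2 B=load:t3 [compute-bound]
step 4: L[4]=9 C[3]=5 → dur=9, Σ=32 | A=load:t4 B=compute:t3 [load-bound]
step 5: L[5]=6 C[4]=5 → dur=6, Σ=38 | A=compute:t4 B=load:t5 [load-bound]
step 6: L[6]=5 C[5]=9 → dur=9, Σ=47 | A=load:t6 B=compute:t5 [compute-bound]
step 7: L[7]=6 C[6]=9 → dur=9, Σ=56 | A=compute:t6 B=load:t7 [compute-bound]
step 8: L[8]=6 C[7]=4 → dur=6, Σ=62 | A=load:t8 B=compute:t7 [load-bound]
step 9: C[8]=3 → dur=3, Σ=65 | A=compute:t8 B=idle [compute-only]

end_cycle[3] = 23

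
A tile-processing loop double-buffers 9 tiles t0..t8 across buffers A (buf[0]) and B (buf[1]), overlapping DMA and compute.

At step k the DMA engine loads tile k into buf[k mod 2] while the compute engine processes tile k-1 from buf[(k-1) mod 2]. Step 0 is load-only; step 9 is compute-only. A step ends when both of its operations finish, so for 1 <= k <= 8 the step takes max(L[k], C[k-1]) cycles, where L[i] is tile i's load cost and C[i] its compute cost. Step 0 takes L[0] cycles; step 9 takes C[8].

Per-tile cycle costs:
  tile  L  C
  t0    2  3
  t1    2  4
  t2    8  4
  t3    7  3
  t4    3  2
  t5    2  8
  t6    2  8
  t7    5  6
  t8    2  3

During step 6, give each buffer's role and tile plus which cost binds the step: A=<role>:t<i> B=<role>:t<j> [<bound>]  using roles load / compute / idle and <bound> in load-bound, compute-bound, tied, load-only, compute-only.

step 6: A=load:t6 B=compute:t5 [compute-bound]

  0. 2=2c; end=2; A:t0 B:-
  1. max(2,3)=3c; end=5; A:t0 B:t1
  2. max(8,4)=8c; end=13; A:t2 B:t1
  3. max(7,4)=7c; end=20; A:t2 B:t3
  4. max(3,3)=3c; end=23; A:t4 B:t3
  5. max(2,2)=2c; end=25; A:t4 B:t5
  6. max(2,8)=8c; end=33; A:t6 B:t5
  7. max(5,8)=8c; end=41; A:t6 B:t7
  8. max(2,6)=6c; end=47; A:t8 B:t7
  9. 3=3c; end=50; A:t8 B:t7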